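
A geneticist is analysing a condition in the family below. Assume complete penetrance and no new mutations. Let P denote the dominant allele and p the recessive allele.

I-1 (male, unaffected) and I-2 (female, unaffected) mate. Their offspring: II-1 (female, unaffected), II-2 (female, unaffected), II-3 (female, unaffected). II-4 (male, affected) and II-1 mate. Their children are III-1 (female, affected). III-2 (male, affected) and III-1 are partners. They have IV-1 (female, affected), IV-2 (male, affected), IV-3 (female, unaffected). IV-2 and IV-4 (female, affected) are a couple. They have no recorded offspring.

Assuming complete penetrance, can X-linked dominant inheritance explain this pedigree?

Under X-linked dominant, IV-3 (unaffected, female) cannot arise from III-2 (affected) × III-1 (affected).

No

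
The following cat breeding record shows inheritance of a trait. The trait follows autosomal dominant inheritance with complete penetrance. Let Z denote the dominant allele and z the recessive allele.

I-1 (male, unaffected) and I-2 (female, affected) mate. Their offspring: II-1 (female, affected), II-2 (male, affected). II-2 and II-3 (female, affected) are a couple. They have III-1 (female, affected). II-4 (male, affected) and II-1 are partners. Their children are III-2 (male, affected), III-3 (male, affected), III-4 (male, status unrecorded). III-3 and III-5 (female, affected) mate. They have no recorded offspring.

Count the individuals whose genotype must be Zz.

Obligate heterozygotes: II-1 is affected so carries Z and received z from I-1 (zz), so II-1 is Zz; II-2 is affected so carries Z and received z from I-1 (zz), so II-2 is Zz.
Every other individual is either homozygous by phenotype or has at least one consistent homozygous assignment, so the count is 2.

2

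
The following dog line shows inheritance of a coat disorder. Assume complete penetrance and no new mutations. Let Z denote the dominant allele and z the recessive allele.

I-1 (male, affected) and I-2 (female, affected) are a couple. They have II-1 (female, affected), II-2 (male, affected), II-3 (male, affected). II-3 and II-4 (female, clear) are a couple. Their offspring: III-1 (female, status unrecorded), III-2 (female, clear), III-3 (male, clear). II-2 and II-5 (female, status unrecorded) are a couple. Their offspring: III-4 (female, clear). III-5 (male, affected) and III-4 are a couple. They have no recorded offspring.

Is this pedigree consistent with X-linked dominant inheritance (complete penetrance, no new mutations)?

No

Under X-linked dominant, III-2 (clear, female) cannot arise from II-3 (affected) × II-4 (clear).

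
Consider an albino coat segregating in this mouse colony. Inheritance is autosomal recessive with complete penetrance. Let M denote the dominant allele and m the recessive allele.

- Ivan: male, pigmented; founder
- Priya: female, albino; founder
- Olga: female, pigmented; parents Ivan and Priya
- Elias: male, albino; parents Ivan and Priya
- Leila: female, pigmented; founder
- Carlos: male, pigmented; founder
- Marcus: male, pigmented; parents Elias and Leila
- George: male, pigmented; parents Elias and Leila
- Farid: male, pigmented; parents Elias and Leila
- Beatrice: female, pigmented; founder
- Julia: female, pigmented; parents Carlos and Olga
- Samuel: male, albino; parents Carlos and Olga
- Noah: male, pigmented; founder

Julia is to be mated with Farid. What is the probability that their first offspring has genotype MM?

1/3

Carlos is pigmented so carries M and passed m to Samuel (mm), so Carlos is Mm.
Olga is pigmented so carries M and received m from Priya (mm), so Olga is Mm.
Julia is a pigmented offspring of Carlos (Mm) × Olga (Mm), whose cross gives 1/4 MM : 1/2 Mm : 1/4 mm; conditioning on being pigmented, Julia is MM with probability 1/3, Mm with probability 2/3.
Farid is pigmented so carries M and received m from Elias (mm), so Farid is Mm.
Summing over parental genotype combinations, P(offspring has genotype MM) = 1/3·1/2 + 2/3·1/4 = 1/3.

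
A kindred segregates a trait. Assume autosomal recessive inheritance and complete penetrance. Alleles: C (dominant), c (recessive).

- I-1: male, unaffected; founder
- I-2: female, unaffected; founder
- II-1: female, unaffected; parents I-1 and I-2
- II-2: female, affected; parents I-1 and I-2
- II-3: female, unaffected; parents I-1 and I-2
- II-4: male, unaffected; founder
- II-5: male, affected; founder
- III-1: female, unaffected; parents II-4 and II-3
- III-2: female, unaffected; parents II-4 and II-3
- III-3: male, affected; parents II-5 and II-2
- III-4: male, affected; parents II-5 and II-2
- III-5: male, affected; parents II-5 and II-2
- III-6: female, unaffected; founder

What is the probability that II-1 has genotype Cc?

I-1 is unaffected so carries C and passed c to II-2 (cc), so I-1 is Cc.
I-2 is unaffected so carries C and passed c to II-2 (cc), so I-2 is Cc.
Their cross gives offspring ratios 1/4 CC : 1/2 Cc : 1/4 cc. Conditioning on II-1 being unaffected, P(Cc) = 1/2 / 3/4 = 2/3.

2/3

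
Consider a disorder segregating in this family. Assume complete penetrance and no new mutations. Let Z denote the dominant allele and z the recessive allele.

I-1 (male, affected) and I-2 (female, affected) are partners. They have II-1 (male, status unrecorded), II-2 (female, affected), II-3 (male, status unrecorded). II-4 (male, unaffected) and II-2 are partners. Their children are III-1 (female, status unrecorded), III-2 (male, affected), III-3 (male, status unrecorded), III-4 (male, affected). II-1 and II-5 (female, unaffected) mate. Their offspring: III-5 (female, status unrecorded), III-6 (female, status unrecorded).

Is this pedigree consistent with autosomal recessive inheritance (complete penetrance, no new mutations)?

Yes

A consistent assignment under autosomal recessive exists: I-1 zz, I-2 zz, II-1 zz, II-2 zz, II-3 zz, II-4 Zz, II-5 ZZ, III-1 Zz, III-2 zz, III-3 Zz, III-4 zz, III-5 Zz, III-6 Zz.
In this assignment every recorded phenotype matches its genotype and every non-founder's genotype is obtainable from its parents' genotypes, so the pedigree is consistent.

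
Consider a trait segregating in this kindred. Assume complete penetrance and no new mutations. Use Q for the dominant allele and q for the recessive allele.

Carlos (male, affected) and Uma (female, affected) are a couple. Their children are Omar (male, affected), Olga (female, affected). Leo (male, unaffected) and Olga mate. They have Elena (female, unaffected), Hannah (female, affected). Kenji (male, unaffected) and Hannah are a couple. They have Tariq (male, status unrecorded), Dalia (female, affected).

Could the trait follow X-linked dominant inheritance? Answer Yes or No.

A consistent assignment under X-linked dominant exists: Carlos X^Q Y, Uma X^Q X^q, Omar X^Q Y, Olga X^Q X^q, Leo X^q Y, Elena X^q X^q, Hannah X^Q X^q, Kenji X^q Y, Tariq X^Q Y, Dalia X^Q X^q.
In this assignment every recorded phenotype matches its genotype and every non-founder's genotype is obtainable from its parents' genotypes, so the pedigree is consistent.

Yes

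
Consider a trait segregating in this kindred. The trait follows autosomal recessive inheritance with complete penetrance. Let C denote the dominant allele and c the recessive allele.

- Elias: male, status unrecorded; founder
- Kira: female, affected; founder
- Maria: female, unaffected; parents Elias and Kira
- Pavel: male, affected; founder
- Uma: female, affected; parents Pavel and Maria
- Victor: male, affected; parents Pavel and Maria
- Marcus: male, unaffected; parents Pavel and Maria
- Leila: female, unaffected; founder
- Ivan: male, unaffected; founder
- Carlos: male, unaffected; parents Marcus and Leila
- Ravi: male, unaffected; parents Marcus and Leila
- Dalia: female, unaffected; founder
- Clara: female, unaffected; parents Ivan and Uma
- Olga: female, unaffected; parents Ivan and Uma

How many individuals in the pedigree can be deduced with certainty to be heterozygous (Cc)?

4

Obligate heterozygotes: Maria is unaffected so carries C and received c from Kira (cc), so Maria is Cc; Marcus is unaffected so carries C and received c from Pavel (cc), so Marcus is Cc; Clara is unaffected so carries C and received c from Uma (cc), so Clara is Cc; Olga is unaffected so carries C and received c from Uma (cc), so Olga is Cc.
Every other individual is either homozygous by phenotype or has at least one consistent homozygous assignment, so the count is 4.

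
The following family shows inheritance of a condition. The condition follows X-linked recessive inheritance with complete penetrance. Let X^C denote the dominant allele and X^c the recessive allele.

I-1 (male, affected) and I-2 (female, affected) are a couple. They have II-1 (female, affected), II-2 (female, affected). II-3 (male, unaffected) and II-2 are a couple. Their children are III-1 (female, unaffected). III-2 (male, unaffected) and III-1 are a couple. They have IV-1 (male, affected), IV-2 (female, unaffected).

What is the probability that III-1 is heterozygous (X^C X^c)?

1

III-1 is unaffected so carries C and received c from II-2 (X^c X^c), so III-1 is X^C X^c, giving P(X^C X^c) = 1.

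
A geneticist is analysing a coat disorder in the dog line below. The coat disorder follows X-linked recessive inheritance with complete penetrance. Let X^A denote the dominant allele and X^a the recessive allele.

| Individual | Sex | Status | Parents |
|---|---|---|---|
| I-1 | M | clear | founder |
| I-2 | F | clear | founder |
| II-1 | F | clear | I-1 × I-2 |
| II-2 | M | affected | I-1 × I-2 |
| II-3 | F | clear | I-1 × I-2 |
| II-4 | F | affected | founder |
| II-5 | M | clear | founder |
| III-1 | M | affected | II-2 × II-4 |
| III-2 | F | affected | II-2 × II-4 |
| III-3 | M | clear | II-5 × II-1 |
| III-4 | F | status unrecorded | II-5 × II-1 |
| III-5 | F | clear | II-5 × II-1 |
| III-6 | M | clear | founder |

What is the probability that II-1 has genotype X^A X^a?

1/3

I-1 is clear, so I-1 is X^A Y.
I-2 is clear so carries A and passed a to II-2 (X^a Y), so I-2 is X^A X^a.
Their cross gives offspring ratios 1/2 X^A X^A : 1/2 X^A X^a. Conditioning on II-1 being clear, P(X^A X^a) = 1/2 / 1 = 1/2 before taking II-1's own offspring into account.
II-5 is clear, so II-5 is X^A Y.
Now use II-1's offspring. Probability of each recorded status — clear son III-3: 1/2 if II-1 is X^A X^a, 1 if X^A X^A. (III-4, III-5: equally likely either way, so uninformative.)
Bayes: P(X^A X^a) = 1/2·1/2 / (1/2·1/2 + 1/2·1) = 1/3.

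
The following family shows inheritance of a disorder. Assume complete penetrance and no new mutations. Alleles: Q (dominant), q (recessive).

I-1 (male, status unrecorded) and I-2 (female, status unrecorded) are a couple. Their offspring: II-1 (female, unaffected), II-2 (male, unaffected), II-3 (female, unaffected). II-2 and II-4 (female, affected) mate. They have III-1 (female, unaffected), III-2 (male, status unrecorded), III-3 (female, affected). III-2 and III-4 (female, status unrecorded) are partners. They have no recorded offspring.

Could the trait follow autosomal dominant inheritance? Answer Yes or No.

A consistent assignment under autosomal dominant exists: I-1 Qq, I-2 Qq, II-1 qq, II-2 qq, II-3 qq, II-4 Qq, III-1 qq, III-2 Qq, III-3 Qq, III-4 QQ.
In this assignment every recorded phenotype matches its genotype and every non-founder's genotype is obtainable from its parents' genotypes, so the pedigree is consistent.

Yes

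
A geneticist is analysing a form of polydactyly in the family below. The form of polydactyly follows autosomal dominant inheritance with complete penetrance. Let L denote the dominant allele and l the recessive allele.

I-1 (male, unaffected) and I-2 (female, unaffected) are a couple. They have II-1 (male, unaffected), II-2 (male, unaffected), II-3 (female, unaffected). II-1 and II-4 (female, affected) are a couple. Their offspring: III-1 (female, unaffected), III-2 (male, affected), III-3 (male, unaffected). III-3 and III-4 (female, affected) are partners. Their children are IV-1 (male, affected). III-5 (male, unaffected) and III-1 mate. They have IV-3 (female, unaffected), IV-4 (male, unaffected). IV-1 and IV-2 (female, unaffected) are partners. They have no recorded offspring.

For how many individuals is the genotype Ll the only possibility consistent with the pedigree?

Obligate heterozygotes: II-4 is affected so carries L and passed l to III-1 (ll), so II-4 is Ll; III-2 is affected so carries L and received l from II-1 (ll), so III-2 is Ll; IV-1 is affected so carries L and received l from III-3 (ll), so IV-1 is Ll.
Every other individual is either homozygous by phenotype or has at least one consistent homozygous assignment, so the count is 3.

3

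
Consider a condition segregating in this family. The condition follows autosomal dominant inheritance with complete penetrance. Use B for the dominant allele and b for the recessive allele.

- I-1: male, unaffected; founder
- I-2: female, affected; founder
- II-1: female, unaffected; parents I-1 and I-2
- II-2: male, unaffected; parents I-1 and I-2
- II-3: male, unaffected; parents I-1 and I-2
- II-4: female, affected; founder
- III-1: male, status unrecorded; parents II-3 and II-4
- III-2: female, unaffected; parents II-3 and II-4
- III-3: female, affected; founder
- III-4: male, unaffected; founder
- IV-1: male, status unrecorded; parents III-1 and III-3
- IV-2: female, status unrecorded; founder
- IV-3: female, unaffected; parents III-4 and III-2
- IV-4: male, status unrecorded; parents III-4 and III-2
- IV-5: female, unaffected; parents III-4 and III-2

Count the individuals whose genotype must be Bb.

Obligate heterozygotes: I-2 is affected so carries B and passed b to II-1 (bb), so I-2 is Bb; II-4 is affected so carries B and passed b to III-2 (bb), so II-4 is Bb.
Every other individual is either homozygous by phenotype or has at least one consistent homozygous assignment, so the count is 2.

2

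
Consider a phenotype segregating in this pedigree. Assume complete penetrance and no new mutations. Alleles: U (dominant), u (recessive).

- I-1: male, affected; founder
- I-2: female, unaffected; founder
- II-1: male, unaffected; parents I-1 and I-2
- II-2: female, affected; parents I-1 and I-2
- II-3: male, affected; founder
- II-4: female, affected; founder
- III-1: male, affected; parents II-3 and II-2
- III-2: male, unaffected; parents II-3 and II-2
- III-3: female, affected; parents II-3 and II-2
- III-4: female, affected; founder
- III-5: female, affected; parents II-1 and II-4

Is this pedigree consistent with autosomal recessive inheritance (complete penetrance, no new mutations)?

No

Under autosomal recessive, III-2 (unaffected, male) cannot arise from II-3 (affected) × II-2 (affected).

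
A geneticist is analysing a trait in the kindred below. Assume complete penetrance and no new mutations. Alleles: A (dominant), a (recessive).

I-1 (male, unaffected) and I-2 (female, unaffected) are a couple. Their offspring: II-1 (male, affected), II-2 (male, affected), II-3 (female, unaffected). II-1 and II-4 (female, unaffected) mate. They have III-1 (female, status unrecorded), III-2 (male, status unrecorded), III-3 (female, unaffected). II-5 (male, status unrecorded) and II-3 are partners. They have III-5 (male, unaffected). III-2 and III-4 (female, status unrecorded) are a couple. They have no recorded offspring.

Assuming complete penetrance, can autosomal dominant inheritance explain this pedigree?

No

Under autosomal dominant, II-1 (affected, male) cannot arise from I-1 (unaffected) × I-2 (unaffected).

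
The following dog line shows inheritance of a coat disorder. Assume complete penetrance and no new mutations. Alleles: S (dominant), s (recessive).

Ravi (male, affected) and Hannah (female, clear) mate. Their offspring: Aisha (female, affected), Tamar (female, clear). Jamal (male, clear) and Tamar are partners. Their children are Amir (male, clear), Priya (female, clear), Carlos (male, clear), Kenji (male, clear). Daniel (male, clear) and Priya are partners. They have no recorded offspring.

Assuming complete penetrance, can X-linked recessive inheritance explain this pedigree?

Yes

A consistent assignment under X-linked recessive exists: Ravi X^s Y, Hannah X^S X^s, Aisha X^s X^s, Tamar X^S X^s, Jamal X^S Y, Amir X^S Y, Priya X^S X^S, Carlos X^S Y, Kenji X^S Y, Daniel X^S Y.
In this assignment every recorded phenotype matches its genotype and every non-founder's genotype is obtainable from its parents' genotypes, so the pedigree is consistent.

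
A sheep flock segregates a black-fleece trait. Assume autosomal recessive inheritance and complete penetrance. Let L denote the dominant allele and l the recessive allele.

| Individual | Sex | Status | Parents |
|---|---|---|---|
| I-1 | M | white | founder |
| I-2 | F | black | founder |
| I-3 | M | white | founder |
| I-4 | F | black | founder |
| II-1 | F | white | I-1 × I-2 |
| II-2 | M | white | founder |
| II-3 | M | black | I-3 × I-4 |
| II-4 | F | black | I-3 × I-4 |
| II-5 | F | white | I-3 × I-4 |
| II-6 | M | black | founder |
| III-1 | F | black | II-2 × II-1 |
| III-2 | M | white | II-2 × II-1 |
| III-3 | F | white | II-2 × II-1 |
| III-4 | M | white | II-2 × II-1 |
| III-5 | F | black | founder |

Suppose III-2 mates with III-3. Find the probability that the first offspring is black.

1/9

II-2 is white so carries L and passed l to III-1 (ll), so II-2 is Ll.
II-1 is white so carries L and received l from I-2 (ll), so II-1 is Ll.
III-2 is a white offspring of II-2 (Ll) × II-1 (Ll), whose cross gives 1/4 LL : 1/2 Ll : 1/4 ll; conditioning on being white, III-2 is LL with probability 1/3, Ll with probability 2/3.
III-3 is a white offspring of II-2 (Ll) × II-1 (Ll), whose cross gives 1/4 LL : 1/2 Ll : 1/4 ll; conditioning on being white, III-3 is LL with probability 1/3, Ll with probability 2/3.
Summing over parental genotype combinations, P(offspring is black) = 4/9·1/4 = 1/9.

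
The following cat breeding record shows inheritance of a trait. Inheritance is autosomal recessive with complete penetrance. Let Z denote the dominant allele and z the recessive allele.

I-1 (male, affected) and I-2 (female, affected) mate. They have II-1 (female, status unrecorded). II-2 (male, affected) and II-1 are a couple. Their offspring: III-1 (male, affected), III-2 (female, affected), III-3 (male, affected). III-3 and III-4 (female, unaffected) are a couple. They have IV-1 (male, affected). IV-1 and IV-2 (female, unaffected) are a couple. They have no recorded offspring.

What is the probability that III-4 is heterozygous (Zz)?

1

III-4 is unaffected so carries Z and passed z to IV-1 (zz), so III-4 is Zz, giving P(Zz) = 1.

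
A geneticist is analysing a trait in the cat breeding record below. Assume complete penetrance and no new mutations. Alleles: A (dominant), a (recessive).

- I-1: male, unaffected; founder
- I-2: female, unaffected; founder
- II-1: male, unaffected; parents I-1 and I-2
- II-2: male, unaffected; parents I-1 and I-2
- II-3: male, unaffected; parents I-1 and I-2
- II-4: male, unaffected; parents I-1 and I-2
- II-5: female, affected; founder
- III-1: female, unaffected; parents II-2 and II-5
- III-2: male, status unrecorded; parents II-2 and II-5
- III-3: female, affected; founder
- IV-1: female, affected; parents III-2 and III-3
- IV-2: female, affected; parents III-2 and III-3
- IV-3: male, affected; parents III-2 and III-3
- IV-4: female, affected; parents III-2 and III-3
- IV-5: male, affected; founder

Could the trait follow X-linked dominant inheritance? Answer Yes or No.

A consistent assignment under X-linked dominant exists: I-1 X^a Y, I-2 X^a X^a, II-1 X^a Y, II-2 X^a Y, II-3 X^a Y, II-4 X^a Y, II-5 X^A X^a, III-1 X^a X^a, III-2 X^A Y, III-3 X^A X^A, IV-1 X^A X^A, IV-2 X^A X^A, IV-3 X^A Y, IV-4 X^A X^A, IV-5 X^A Y.
In this assignment every recorded phenotype matches its genotype and every non-founder's genotype is obtainable from its parents' genotypes, so the pedigree is consistent.

Yes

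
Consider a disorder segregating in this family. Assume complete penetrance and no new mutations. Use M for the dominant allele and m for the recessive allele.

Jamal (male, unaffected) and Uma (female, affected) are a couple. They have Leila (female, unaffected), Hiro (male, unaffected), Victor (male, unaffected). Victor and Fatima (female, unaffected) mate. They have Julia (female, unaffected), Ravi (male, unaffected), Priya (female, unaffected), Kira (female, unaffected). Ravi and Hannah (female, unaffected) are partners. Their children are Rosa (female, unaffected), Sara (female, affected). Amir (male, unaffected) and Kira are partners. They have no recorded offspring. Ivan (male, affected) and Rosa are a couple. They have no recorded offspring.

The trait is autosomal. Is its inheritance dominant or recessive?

Ravi and Hannah are both unaffected yet have an affected child Sara. Under dominance, an affected child requires at least one affected parent, so the trait cannot be dominant.

recessive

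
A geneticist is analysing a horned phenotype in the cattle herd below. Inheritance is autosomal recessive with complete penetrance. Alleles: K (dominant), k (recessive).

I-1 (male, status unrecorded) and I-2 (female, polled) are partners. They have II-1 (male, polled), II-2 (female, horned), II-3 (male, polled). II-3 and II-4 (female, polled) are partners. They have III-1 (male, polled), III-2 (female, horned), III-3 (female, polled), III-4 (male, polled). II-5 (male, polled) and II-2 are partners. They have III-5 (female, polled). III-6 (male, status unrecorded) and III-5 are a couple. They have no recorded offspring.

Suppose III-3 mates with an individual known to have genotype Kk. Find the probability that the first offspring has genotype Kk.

II-3 is polled so carries K and passed k to III-2 (kk), so II-3 is Kk.
II-4 is polled so carries K and passed k to III-2 (kk), so II-4 is Kk.
III-3 is a polled offspring of II-3 (Kk) × II-4 (Kk), whose cross gives 1/4 KK : 1/2 Kk : 1/4 kk; conditioning on being polled, III-3 is KK with probability 1/3, Kk with probability 2/3.
Summing over parental genotype combinations, P(offspring has genotype Kk) = 1/3·1/2 + 2/3·1/2 = 1/2.

1/2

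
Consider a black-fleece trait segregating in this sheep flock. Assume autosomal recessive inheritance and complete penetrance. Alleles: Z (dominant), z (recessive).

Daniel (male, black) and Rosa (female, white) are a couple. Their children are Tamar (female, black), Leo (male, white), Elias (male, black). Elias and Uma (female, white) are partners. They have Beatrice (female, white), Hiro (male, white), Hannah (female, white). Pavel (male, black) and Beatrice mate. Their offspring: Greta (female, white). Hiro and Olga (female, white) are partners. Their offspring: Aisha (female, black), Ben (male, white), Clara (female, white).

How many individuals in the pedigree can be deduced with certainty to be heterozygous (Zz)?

7

Obligate heterozygotes: Rosa is white so carries Z and passed z to Tamar (zz), so Rosa is Zz; Leo is white so carries Z and received z from Daniel (zz), so Leo is Zz; Beatrice is white so carries Z and received z from Elias (zz), so Beatrice is Zz; Hiro is white so carries Z and received z from Elias (zz), so Hiro is Zz; Hannah is white so carries Z and received z from Elias (zz), so Hannah is Zz; Olga is white so carries Z and passed z to Aisha (zz), so Olga is Zz; Greta is white so carries Z and received z from Pavel (zz), so Greta is Zz.
Every other individual is either homozygous by phenotype or has at least one consistent homozygous assignment, so the count is 7.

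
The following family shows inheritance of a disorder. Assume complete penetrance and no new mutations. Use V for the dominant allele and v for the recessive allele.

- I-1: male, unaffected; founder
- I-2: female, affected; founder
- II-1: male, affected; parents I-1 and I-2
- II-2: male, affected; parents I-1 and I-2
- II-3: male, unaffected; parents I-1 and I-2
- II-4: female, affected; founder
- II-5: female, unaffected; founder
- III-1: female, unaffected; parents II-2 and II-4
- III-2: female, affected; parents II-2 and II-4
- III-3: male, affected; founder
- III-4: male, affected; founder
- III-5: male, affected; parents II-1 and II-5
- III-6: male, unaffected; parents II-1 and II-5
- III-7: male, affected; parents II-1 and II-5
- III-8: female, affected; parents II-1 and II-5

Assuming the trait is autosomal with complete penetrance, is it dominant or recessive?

II-2 and II-4 are both affected yet have an unaffected child III-1. Under a recessive model two affected parents are homozygous and every child would be affected, so the trait cannot be recessive.

dominant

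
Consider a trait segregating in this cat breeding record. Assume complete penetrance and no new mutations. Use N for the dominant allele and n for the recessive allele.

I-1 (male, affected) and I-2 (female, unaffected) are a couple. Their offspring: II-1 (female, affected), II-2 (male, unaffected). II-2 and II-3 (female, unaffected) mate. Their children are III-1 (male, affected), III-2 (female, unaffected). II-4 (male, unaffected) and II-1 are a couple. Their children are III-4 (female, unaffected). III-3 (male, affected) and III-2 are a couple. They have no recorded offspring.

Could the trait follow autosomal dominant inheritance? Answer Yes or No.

No

Under autosomal dominant, III-1 (affected, male) cannot arise from II-2 (unaffected) × II-3 (unaffected).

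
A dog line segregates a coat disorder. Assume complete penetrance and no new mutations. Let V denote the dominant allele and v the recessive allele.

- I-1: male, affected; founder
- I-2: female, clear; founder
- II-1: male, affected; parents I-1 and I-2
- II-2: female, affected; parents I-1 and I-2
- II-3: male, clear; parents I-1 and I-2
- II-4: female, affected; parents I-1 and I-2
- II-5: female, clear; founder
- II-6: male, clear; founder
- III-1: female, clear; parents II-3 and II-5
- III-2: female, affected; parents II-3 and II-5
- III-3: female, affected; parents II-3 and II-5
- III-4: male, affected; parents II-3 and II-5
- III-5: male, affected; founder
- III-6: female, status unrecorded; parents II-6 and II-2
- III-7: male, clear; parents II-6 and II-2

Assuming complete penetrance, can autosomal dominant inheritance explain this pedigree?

Under autosomal dominant, III-2 (affected, female) cannot arise from II-3 (clear) × II-5 (clear).

No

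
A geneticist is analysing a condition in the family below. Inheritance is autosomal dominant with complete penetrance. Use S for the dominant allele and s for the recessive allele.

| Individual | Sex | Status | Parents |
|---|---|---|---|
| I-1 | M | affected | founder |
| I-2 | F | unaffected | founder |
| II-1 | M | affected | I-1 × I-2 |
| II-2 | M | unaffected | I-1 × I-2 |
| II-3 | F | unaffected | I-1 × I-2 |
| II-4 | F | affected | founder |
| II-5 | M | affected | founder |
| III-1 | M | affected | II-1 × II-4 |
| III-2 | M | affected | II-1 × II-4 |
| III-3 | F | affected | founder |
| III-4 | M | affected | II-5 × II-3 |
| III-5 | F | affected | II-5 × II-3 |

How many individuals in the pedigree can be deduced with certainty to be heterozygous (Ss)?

4

Obligate heterozygotes: I-1 is affected so carries S and passed s to II-2 (ss), so I-1 is Ss; II-1 is affected so carries S and received s from I-2 (ss), so II-1 is Ss; III-4 is affected so carries S and received s from II-3 (ss), so III-4 is Ss; III-5 is affected so carries S and received s from II-3 (ss), so III-5 is Ss.
Every other individual is either homozygous by phenotype or has at least one consistent homozygous assignment, so the count is 4.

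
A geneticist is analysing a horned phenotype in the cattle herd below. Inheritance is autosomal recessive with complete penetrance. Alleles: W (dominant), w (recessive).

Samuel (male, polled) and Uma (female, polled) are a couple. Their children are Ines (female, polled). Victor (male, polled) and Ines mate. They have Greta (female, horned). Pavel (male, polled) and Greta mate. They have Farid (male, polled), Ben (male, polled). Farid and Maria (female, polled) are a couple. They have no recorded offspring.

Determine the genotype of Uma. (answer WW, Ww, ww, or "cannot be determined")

Uma's phenotype allows WW or Ww, and no parent or child forces a single allele at both positions; consistent genotype assignments exist with Uma as WW or Ww.

cannot be determined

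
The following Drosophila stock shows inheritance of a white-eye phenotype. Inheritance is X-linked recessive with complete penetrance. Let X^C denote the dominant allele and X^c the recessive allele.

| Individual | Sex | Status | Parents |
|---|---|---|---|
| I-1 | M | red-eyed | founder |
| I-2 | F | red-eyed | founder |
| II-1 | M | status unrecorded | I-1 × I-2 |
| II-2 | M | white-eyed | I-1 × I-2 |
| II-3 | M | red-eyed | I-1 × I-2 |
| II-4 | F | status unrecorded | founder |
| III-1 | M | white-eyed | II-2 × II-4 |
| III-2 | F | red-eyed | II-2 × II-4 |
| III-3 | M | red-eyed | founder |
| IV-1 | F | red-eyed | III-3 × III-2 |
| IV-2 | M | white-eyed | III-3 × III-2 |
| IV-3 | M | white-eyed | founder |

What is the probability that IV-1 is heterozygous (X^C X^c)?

1/2

III-3 is red-eyed, so III-3 is X^C Y.
III-2 is red-eyed so carries C and received c from II-2 (X^c Y), so III-2 is X^C X^c.
Their cross gives offspring ratios 1/2 X^C X^C : 1/2 X^C X^c. Conditioning on IV-1 being red-eyed, P(X^C X^c) = 1/2 / 1 = 1/2.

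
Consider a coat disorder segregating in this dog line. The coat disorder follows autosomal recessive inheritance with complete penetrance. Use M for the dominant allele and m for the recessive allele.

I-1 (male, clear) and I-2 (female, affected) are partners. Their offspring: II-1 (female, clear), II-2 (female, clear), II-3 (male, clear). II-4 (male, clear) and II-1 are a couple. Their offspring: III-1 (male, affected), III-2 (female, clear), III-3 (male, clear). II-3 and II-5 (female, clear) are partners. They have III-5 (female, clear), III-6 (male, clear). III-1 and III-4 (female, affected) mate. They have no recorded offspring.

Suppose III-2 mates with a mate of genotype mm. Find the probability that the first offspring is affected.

1/3

II-4 is clear so carries M and passed m to III-1 (mm), so II-4 is Mm.
II-1 is clear so carries M and received m from I-2 (mm), so II-1 is Mm.
III-2 is a clear offspring of II-4 (Mm) × II-1 (Mm), whose cross gives 1/4 MM : 1/2 Mm : 1/4 mm; conditioning on being clear, III-2 is MM with probability 1/3, Mm with probability 2/3.
Summing over parental genotype combinations, P(offspring is affected) = 2/3·1/2 = 1/3.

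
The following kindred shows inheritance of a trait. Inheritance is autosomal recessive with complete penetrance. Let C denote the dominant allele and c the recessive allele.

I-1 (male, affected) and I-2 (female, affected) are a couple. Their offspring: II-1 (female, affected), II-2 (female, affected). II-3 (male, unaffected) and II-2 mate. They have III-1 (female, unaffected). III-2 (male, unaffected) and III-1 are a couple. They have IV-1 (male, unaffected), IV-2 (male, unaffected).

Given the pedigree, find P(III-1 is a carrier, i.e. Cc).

III-1 is unaffected so carries C and received c from II-2 (cc), so III-1 is Cc, giving P(Cc) = 1.

1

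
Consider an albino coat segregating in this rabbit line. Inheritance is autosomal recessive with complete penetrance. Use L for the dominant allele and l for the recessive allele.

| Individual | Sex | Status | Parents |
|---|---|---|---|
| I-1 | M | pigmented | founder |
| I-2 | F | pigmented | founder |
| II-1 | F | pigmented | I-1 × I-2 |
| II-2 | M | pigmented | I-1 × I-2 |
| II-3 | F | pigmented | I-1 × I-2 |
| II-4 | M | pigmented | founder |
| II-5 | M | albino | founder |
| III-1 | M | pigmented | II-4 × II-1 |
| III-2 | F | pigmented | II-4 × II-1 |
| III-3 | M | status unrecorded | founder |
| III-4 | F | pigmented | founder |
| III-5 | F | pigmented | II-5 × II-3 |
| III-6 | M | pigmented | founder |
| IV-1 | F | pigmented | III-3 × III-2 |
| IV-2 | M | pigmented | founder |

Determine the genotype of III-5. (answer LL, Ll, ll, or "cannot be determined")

From phenotype alone, III-5 is LL or Ll.
III-5 is pigmented so carries L and received l from II-5 (ll), so III-5 is Ll.

Ll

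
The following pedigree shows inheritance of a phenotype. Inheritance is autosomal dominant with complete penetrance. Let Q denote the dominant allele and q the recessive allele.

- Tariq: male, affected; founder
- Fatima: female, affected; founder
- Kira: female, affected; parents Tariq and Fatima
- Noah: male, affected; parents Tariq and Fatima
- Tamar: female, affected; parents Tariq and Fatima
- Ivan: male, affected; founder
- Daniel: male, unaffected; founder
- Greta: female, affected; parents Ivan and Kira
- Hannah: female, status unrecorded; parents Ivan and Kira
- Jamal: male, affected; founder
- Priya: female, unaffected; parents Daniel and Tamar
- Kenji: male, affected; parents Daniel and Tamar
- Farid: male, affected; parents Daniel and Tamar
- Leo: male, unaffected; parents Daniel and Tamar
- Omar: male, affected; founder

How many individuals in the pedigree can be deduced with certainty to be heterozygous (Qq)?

3

Obligate heterozygotes: Tamar is affected so carries Q and passed q to Priya (qq), so Tamar is Qq; Kenji is affected so carries Q and received q from Daniel (qq), so Kenji is Qq; Farid is affected so carries Q and received q from Daniel (qq), so Farid is Qq.
Every other individual is either homozygous by phenotype or has at least one consistent homozygous assignment, so the count is 3.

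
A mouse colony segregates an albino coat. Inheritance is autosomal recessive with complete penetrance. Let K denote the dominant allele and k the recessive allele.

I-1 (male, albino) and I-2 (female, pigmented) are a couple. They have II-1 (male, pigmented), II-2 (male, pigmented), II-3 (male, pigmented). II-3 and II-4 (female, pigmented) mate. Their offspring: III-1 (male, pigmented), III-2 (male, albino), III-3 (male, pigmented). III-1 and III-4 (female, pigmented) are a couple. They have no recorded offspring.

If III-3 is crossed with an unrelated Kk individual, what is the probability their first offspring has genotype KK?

1/3

II-3 is pigmented so carries K and received k from I-1 (kk), so II-3 is Kk.
II-4 is pigmented so carries K and passed k to III-2 (kk), so II-4 is Kk.
III-3 is a pigmented offspring of II-3 (Kk) × II-4 (Kk), whose cross gives 1/4 KK : 1/2 Kk : 1/4 kk; conditioning on being pigmented, III-3 is KK with probability 1/3, Kk with probability 2/3.
Summing over parental genotype combinations, P(offspring has genotype KK) = 1/3·1/2 + 2/3·1/4 = 1/3.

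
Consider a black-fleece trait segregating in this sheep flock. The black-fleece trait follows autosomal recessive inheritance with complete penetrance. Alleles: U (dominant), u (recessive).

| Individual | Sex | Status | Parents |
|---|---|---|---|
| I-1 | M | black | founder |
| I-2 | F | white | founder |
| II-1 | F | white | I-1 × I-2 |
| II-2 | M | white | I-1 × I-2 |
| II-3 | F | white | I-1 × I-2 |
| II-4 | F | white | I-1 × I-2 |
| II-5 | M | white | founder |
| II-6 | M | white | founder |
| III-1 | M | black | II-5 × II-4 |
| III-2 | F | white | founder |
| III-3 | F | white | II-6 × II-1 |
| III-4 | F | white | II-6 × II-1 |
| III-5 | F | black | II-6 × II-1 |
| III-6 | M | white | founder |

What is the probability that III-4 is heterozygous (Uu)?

2/3

II-6 is white so carries U and passed u to III-5 (uu), so II-6 is Uu.
II-1 is white so carries U and received u from I-1 (uu), so II-1 is Uu.
Their cross gives offspring ratios 1/4 UU : 1/2 Uu : 1/4 uu. Conditioning on III-4 being white, P(Uu) = 1/2 / 3/4 = 2/3.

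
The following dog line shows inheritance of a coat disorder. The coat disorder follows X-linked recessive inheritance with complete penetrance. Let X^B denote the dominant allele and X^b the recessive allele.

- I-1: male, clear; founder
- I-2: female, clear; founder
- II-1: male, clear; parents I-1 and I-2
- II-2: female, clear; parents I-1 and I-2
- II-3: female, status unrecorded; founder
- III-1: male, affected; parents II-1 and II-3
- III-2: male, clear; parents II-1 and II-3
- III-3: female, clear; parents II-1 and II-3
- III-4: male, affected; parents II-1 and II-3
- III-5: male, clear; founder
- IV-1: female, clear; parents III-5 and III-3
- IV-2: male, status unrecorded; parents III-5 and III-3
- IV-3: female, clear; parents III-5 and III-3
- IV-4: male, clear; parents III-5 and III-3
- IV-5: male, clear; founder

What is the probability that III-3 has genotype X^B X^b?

1/3

II-1 is clear, so II-1 is X^B Y.
II-3 passed B to III-2 (X^B Y) and passed b to III-1 (X^b Y), so II-3 is X^B X^b.
Their cross gives offspring ratios 1/2 X^B X^B : 1/2 X^B X^b. Conditioning on III-3 being clear, P(X^B X^b) = 1/2 / 1 = 1/2 before taking III-3's own offspring into account.
III-5 is clear, so III-5 is X^B Y.
Now use III-3's offspring. Probability of each recorded status — clear son IV-4: 1/2 if III-3 is X^B X^b, 1 if X^B X^B. (IV-1, IV-2, IV-3: equally likely either way, so uninformative.)
Bayes: P(X^B X^b) = 1/2·1/2 / (1/2·1/2 + 1/2·1) = 1/3.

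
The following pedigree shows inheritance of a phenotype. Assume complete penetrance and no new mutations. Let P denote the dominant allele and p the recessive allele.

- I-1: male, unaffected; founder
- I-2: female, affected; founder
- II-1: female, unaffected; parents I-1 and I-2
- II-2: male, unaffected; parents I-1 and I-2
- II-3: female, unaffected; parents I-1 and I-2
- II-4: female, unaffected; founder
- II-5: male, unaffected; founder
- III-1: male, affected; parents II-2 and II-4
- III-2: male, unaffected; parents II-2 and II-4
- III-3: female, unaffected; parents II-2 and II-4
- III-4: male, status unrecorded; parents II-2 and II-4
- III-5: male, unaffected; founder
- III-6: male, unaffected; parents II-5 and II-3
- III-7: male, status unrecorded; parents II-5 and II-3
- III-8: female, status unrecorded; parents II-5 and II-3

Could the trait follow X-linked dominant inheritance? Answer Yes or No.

No

Under X-linked dominant, III-1 (affected, male) cannot arise from II-2 (unaffected) × II-4 (unaffected).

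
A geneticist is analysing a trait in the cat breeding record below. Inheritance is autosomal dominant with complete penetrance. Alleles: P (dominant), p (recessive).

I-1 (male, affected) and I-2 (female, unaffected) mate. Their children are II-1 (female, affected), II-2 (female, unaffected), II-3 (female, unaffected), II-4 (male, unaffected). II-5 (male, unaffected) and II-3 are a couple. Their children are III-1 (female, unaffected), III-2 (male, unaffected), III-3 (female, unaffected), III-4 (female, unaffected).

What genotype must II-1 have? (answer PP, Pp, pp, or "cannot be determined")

Pp

From phenotype alone, II-1 is PP or Pp.
II-1 is affected so carries P and received p from I-2 (pp), so II-1 is Pp.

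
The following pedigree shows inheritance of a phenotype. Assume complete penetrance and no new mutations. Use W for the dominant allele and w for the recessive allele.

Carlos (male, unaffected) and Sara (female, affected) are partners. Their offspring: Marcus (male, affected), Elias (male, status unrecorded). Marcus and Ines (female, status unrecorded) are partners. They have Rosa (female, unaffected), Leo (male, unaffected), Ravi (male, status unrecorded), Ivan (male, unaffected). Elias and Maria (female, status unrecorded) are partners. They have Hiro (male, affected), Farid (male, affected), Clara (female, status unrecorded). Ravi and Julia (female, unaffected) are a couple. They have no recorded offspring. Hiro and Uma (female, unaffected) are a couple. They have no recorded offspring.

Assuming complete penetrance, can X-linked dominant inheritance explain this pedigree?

Under X-linked dominant, Rosa (unaffected, female) cannot arise from Marcus (affected) × Ines (unrecorded).

No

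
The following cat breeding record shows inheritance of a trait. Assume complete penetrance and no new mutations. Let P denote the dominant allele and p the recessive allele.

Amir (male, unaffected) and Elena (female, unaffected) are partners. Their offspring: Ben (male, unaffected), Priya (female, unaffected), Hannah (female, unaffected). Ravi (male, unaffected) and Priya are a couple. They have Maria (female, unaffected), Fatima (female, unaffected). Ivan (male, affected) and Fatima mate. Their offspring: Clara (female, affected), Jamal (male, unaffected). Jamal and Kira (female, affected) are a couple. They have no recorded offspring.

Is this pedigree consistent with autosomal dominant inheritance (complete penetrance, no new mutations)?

Yes

A consistent assignment under autosomal dominant exists: Amir pp, Elena pp, Ben pp, Priya pp, Hannah pp, Ravi pp, Maria pp, Fatima pp, Ivan Pp, Clara Pp, Jamal pp, Kira PP.
In this assignment every recorded phenotype matches its genotype and every non-founder's genotype is obtainable from its parents' genotypes, so the pedigree is consistent.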